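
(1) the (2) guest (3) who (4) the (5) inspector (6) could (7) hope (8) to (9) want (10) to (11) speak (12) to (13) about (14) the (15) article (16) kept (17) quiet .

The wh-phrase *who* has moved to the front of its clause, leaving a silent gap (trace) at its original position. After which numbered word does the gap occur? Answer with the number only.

'who' is the object of the preposition 'to'. Fronting leaves a gap immediately after 'to':
The guest who the inspector could hope to want to speak to ___ about the article kept quiet.
'to' is word 12.

12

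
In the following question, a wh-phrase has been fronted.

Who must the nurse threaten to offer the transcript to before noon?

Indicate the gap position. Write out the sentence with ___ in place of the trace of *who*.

Who must the nurse threaten to offer the transcript to ___ before noon?

Underlying clause: The nurse must threaten to offer the transcript to who before noon.
The filler 'who' is interpreted as the object of the preposition 'to' (recipient of 'offer'). The gap is right after 'to'.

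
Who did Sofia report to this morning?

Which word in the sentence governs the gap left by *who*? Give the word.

Before movement: Sofia did report to who this morning.
'who' is the object of the preposition 'to'. Wh-movement fronts it, leaving a gap right after 'to':
Who did Sofia report to ___ this morning?

to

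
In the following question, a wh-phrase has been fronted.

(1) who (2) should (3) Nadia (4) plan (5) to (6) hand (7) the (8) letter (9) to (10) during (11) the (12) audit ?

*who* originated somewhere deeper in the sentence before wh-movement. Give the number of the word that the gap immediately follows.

Pre-movement form: Nadia should plan to hand the letter to who during the audit.
'who' is the object of the preposition 'to' (recipient of 'hand'). It moves to the left edge, and the trace sits right after 'to':
Who should Nadia plan to hand the letter to ___ during the audit?
'to' is word 9.

9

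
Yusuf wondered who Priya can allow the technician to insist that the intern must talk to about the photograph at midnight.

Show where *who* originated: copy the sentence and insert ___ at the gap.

Pre-movement form: Priya can allow the technician to insist that the intern must talk to who about the photograph at midnight.
'who' functions as the object of the preposition 'to'. The gap is right after 'to'.

Yusuf wondered who Priya can allow the technician to insist that the intern must talk to ___ about the photograph at midnight.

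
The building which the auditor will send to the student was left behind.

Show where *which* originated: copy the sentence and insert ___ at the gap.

'which' functions as the direct object of 'send'. The gap is right after 'send'.

The building which the auditor will send ___ to the student was left behind.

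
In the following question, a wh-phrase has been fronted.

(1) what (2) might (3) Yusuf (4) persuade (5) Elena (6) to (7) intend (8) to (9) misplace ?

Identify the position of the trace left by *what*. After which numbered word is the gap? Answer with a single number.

Before movement: Yusuf might persuade Elena to intend to misplace what.
'what' is the direct object of 'misplace'. It moves to the left edge, and the trace sits right after 'misplace':
What might Yusuf persuade Elena to intend to misplace ___?
'misplace' is word 9.

9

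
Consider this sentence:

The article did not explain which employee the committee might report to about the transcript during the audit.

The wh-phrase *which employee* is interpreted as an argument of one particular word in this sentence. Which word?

to

In situ: The committee might report to which employee about the transcript during the audit.
The filler 'which employee' is interpreted as the object of the preposition 'to'. Fronting leaves a gap immediately after 'to':
The article did not explain which employee the committee might report to ___ about the transcript during the audit.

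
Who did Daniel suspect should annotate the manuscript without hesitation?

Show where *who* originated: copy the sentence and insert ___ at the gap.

Who did Daniel suspect ___ should annotate the manuscript without hesitation?

Before movement: Daniel did suspect who should annotate the manuscript without hesitation.
'who' is the subject of the clause embedded under 'suspect'. The gap is right after 'suspect'.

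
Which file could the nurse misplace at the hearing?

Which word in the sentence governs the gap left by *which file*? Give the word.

Pre-movement form: The nurse could misplace which file at the hearing.
'which file' functions as the direct object of 'misplace'. Fronting leaves a gap immediately after 'misplace':
Which file could the nurse misplace ___ at the hearing?

misplace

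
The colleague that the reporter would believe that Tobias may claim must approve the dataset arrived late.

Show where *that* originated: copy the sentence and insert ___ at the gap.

The filler 'that' is interpreted as the subject of the clause embedded under 'claim'. The gap is right after 'claim'.

The colleague that the reporter would believe that Tobias may claim ___ must approve the dataset arrived late.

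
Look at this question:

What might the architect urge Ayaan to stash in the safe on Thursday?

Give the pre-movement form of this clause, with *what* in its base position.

The architect might urge Ayaan to stash what in the safe on Thursday.

The filler 'what' is interpreted as the direct object of 'stash'. Fronting leaves a gap immediately after 'stash':
What might the architect urge Ayaan to stash ___ in the safe on Thursday?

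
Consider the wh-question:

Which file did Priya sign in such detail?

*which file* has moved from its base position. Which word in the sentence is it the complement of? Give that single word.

Pre-movement form: Priya did sign which file in such detail.
'which file' is the direct object of 'sign'. Wh-movement fronts it, leaving a gap right after 'sign':
Which file did Priya sign ___ in such detail?

sign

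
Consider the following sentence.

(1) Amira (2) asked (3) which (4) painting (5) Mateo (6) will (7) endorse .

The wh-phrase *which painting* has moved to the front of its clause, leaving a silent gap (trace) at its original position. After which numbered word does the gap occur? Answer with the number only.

7

Underlying clause: Mateo will endorse which painting.
'which painting' is the direct object of 'endorse'. Wh-movement fronts it, leaving a gap right after 'endorse':
Amira asked which painting Mateo will endorse ___.
'endorse' is word 7.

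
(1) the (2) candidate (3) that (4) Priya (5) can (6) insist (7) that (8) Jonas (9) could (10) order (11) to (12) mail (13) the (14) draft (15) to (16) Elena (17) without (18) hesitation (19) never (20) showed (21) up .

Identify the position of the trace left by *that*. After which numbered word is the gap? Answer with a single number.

The filler 'that' is interpreted as the direct object of 'order'. Fronting leaves a gap immediately after 'order':
The candidate that Priya can insist that Jonas could order ___ to mail the draft to Elena without hesitation never showed up.
'order' is word 10.

10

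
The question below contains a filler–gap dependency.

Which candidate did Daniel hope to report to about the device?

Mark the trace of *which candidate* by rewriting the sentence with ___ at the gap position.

Underlying clause: Daniel did hope to report to which candidate about the device.
'which candidate' functions as the object of the preposition 'to'. The gap is right after 'to'.

Which candidate did Daniel hope to report to ___ about the device?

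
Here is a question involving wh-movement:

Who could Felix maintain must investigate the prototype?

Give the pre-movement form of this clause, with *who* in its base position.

Felix could maintain who must investigate the prototype.

'who' functions as the subject of the clause embedded under 'maintain'. It moves to the left edge, and the trace sits right after 'maintain':
Who could Felix maintain ___ must investigate the prototype?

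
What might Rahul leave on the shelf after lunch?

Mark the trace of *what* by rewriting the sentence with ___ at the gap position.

What might Rahul leave ___ on the shelf after lunch?

Before movement: Rahul might leave what on the shelf after lunch.
The filler 'what' is interpreted as the direct object of 'leave'. The gap is right after 'leave'.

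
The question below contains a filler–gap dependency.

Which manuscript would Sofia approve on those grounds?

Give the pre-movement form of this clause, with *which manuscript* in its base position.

Sofia would approve which manuscript on those grounds.

'which manuscript' is the direct object of 'approve'. It moves to the left edge, and the trace sits right after 'approve':
Which manuscript would Sofia approve ___ on those grounds?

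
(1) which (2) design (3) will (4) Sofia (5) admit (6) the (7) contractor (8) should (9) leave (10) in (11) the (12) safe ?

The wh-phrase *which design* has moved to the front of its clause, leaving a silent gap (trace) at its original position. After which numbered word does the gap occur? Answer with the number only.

Before movement: Sofia will admit the contractor should leave which design in the safe.
The filler 'which design' is interpreted as the direct object of 'leave'. It moves to the left edge, and the trace sits right after 'leave':
Which design will Sofia admit the contractor should leave ___ in the safe?
'leave' is word 9.

9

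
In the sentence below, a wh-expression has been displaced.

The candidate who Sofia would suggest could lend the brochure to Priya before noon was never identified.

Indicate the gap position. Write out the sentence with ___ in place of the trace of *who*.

The candidate who Sofia would suggest ___ could lend the brochure to Priya before noon was never identified.

The filler 'who' is interpreted as the subject of the clause embedded under 'suggest'. The gap is right after 'suggest'.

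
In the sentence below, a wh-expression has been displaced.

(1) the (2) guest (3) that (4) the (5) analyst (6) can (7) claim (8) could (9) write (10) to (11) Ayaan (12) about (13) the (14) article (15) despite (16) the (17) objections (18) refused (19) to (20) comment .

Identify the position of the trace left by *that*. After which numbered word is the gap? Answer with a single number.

7

'that' functions as the subject of the clause embedded under 'claim'. Wh-movement fronts it, leaving a gap right after 'claim':
The guest that the analyst can claim ___ could write to Ayaan about the article despite the objections refused to comment.
'claim' is word 7.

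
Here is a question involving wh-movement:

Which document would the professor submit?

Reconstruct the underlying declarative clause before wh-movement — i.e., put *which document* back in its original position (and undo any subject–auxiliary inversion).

The filler 'which document' is interpreted as the direct object of 'submit'. Wh-movement fronts it, leaving a gap right after 'submit':
Which document would the professor submit ___?

The professor would submit which document.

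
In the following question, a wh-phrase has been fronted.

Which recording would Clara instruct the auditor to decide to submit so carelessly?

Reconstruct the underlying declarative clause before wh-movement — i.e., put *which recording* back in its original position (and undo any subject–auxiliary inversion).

'which recording' is the direct object of 'submit'. Wh-movement fronts it, leaving a gap right after 'submit':
Which recording would Clara instruct the auditor to decide to submit ___ so carelessly?

Clara would instruct the auditor to decide to submit which recording so carelessly.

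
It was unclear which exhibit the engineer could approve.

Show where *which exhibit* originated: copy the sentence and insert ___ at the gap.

It was unclear which exhibit the engineer could approve ___.

In situ: The engineer could approve which exhibit.
The filler 'which exhibit' is interpreted as the direct object of 'approve'. The gap is right after 'approve'.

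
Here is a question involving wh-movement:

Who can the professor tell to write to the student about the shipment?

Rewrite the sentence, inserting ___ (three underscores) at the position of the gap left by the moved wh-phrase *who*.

Pre-movement form: The professor can tell who to write to the student about the shipment.
'who' is the direct object of 'tell'. The gap is right after 'tell'.

Who can the professor tell ___ to write to the student about the shipment?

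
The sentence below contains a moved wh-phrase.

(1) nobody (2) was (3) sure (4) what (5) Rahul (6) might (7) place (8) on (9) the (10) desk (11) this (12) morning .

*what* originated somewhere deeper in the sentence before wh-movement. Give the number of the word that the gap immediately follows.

Underlying clause: Rahul might place what on the desk this morning.
The filler 'what' is interpreted as the direct object of 'place'. Fronting leaves a gap immediately after 'place':
Nobody was sure what Rahul might place ___ on the desk this morning.
'place' is word 7.

7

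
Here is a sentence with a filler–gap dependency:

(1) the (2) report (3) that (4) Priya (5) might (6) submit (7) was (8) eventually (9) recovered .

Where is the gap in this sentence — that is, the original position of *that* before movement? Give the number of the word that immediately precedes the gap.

6

The filler 'that' is interpreted as the direct object of 'submit'. It moves to the left edge, and the trace sits right after 'submit':
The report that Priya might submit ___ was eventually recovered.
'submit' is word 6.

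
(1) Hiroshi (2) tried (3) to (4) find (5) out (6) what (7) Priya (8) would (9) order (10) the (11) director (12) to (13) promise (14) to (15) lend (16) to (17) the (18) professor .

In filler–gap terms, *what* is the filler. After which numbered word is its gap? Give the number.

15

In situ: Priya would order the director to promise to lend what to the professor.
The filler 'what' is interpreted as the direct object of 'lend'. It moves to the left edge, and the trace sits right after 'lend':
Hiroshi tried to find out what Priya would order the director to promise to lend ___ to the professor.
'lend' is word 15.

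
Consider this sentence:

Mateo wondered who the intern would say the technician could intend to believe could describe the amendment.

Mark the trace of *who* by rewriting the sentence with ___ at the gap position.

Before movement: The intern would say the technician could intend to believe who could describe the amendment.
The filler 'who' is interpreted as the subject of the clause embedded under 'believe'. The gap is right after 'believe'.

Mateo wondered who the intern would say the technician could intend to believe ___ could describe the amendment.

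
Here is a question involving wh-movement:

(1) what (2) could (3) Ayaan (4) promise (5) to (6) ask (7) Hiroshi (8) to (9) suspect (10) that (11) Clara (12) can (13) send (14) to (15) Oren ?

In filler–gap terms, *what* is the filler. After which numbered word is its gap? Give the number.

Pre-movement form: Ayaan could promise to ask Hiroshi to suspect that Clara can send what to Oren.
'what' is the direct object of 'send'. It moves to the left edge, and the trace sits right after 'send':
What could Ayaan promise to ask Hiroshi to suspect that Clara can send ___ to Oren?
'send' is word 13.

13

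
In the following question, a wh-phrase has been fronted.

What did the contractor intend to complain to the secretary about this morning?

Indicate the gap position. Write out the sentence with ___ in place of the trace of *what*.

What did the contractor intend to complain to the secretary about ___ this morning?

Underlying clause: The contractor did intend to complain to the secretary about what this morning.
'what' functions as the object of the preposition 'about'. The gap is right after 'about'.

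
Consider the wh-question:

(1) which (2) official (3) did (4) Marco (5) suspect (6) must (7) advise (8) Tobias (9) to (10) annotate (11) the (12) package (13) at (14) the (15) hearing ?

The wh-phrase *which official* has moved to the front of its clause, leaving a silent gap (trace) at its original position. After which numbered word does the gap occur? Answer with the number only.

Underlying clause: Marco did suspect which official must advise Tobias to annotate the package at the hearing.
The filler 'which official' is interpreted as the subject of the clause embedded under 'suspect'. Fronting leaves a gap immediately after 'suspect':
Which official did Marco suspect ___ must advise Tobias to annotate the package at the hearing?
'suspect' is word 5.

5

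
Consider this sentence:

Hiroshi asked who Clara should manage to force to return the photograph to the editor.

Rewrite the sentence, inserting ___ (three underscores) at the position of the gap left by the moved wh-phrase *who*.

Hiroshi asked who Clara should manage to force ___ to return the photograph to the editor.

Underlying clause: Clara should manage to force who to return the photograph to the editor.
'who' is the direct object of 'force'. The gap is right after 'force'.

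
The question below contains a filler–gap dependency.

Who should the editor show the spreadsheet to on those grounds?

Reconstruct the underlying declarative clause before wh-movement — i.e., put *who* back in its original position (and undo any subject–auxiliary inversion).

The editor should show the spreadsheet to who on those grounds.

The filler 'who' is interpreted as the object of the preposition 'to' (recipient of 'show'). It moves to the left edge, and the trace sits right after 'to':
Who should the editor show the spreadsheet to ___ on those grounds?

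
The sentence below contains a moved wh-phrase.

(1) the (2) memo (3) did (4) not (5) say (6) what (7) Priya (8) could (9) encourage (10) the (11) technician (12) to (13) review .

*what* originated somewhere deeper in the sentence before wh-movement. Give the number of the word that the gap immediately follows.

13

Pre-movement form: Priya could encourage the technician to review what.
'what' functions as the direct object of 'review'. Wh-movement fronts it, leaving a gap right after 'review':
The memo did not say what Priya could encourage the technician to review ___.
'review' is word 13.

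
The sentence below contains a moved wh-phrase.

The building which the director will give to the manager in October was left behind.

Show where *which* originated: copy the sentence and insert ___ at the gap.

'which' functions as the direct object of 'give'. The gap is right after 'give'.

The building which the director will give ___ to the manager in October was left behind.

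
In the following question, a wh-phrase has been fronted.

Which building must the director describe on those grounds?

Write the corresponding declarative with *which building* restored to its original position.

The director must describe which building on those grounds.

'which building' functions as the direct object of 'describe'. Fronting leaves a gap immediately after 'describe':
Which building must the director describe ___ on those grounds?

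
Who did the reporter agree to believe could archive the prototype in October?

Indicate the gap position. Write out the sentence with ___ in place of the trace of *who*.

Who did the reporter agree to believe ___ could archive the prototype in October?

Pre-movement form: The reporter did agree to believe who could archive the prototype in October.
'who' is the subject of the clause embedded under 'believe'. The gap is right after 'believe'.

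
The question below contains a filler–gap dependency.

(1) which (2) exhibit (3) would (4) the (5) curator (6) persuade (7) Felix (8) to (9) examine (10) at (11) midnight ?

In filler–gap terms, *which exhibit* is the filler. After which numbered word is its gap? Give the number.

In situ: The curator would persuade Felix to examine which exhibit at midnight.
'which exhibit' is the direct object of 'examine'. It moves to the left edge, and the trace sits right after 'examine':
Which exhibit would the curator persuade Felix to examine ___ at midnight?
'examine' is word 9.

9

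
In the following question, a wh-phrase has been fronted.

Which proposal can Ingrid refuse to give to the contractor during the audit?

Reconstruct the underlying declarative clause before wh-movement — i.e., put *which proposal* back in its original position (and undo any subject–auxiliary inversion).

'which proposal' functions as the direct object of 'give'. Fronting leaves a gap immediately after 'give':
Which proposal can Ingrid refuse to give ___ to the contractor during the audit?

Ingrid can refuse to give which proposal to the contractor during the audit.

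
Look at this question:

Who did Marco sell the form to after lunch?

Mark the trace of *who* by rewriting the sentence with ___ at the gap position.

Who did Marco sell the form to ___ after lunch?

In situ: Marco did sell the form to who after lunch.
'who' is the object of the preposition 'to' (recipient of 'sell'). The gap is right after 'to'.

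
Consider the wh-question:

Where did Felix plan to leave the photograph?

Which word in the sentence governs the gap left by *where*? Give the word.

In situ: Felix did plan to leave the photograph where.
'where' is the locative complement of 'leave'. Wh-movement fronts it, leaving a gap right after 'photograph':
Where did Felix plan to leave the photograph ___?

leave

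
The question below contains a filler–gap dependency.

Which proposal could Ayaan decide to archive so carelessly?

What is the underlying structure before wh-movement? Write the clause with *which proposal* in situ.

The filler 'which proposal' is interpreted as the direct object of 'archive'. Wh-movement fronts it, leaving a gap right after 'archive':
Which proposal could Ayaan decide to archive ___ so carelessly?

Ayaan could decide to archive which proposal so carelessly.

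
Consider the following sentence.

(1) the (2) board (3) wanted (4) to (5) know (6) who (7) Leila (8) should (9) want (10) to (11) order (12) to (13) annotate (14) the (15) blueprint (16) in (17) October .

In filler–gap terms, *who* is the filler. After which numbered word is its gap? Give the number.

11

In situ: Leila should want to order who to annotate the blueprint in October.
The filler 'who' is interpreted as the direct object of 'order'. Wh-movement fronts it, leaving a gap right after 'order':
The board wanted to know who Leila should want to order ___ to annotate the blueprint in October.
'order' is word 11.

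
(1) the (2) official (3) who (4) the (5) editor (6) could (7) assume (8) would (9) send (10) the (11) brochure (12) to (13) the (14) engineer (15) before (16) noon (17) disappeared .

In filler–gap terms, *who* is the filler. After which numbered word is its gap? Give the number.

'who' is the subject of the clause embedded under 'assume'. Fronting leaves a gap immediately after 'assume':
The official who the editor could assume ___ would send the brochure to the engineer before noon disappeared.
'assume' is word 7.

7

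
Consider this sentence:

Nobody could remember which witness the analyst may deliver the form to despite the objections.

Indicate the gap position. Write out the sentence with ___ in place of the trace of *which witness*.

Underlying clause: The analyst may deliver the form to which witness despite the objections.
'which witness' is the object of the preposition 'to' (recipient of 'deliver'). The gap is right after 'to'.

Nobody could remember which witness the analyst may deliver the form to ___ despite the objections.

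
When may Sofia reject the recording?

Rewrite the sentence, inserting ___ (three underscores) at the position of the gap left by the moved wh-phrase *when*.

When may Sofia reject the recording ___?

Pre-movement form: Sofia may reject the recording when.
The filler 'when' is interpreted as the temporal adjunct. The gap is right after 'recording'.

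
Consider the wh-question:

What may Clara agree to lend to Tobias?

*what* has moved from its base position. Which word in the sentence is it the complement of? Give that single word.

lend

Pre-movement form: Clara may agree to lend what to Tobias.
'what' is the direct object of 'lend'. Fronting leaves a gap immediately after 'lend':
What may Clara agree to lend ___ to Tobias?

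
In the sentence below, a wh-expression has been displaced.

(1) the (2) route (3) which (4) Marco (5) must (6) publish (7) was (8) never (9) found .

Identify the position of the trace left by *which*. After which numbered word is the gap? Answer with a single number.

'which' functions as the direct object of 'publish'. Fronting leaves a gap immediately after 'publish':
The route which Marco must publish ___ was never found.
'publish' is word 6.

6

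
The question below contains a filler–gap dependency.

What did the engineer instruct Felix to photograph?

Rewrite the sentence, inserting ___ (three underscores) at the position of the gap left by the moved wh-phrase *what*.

What did the engineer instruct Felix to photograph ___?

Before movement: The engineer did instruct Felix to photograph what.
'what' is the direct object of 'photograph'. The gap is right after 'photograph'.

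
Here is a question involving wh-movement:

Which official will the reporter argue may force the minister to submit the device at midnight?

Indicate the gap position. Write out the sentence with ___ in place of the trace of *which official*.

Which official will the reporter argue ___ may force the minister to submit the device at midnight?

Underlying clause: The reporter will argue which official may force the minister to submit the device at midnight.
The filler 'which official' is interpreted as the subject of the clause embedded under 'argue'. The gap is right after 'argue'.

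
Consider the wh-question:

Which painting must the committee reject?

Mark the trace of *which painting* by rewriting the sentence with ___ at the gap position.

Pre-movement form: The committee must reject which painting.
'which painting' functions as the direct object of 'reject'. The gap is right after 'reject'.

Which painting must the committee reject ___?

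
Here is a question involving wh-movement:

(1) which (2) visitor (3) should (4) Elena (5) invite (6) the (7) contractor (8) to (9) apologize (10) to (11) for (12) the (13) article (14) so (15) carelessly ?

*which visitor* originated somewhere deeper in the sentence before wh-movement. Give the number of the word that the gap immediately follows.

Pre-movement form: Elena should invite the contractor to apologize to which visitor for the article so carelessly.
'which visitor' is the object of the preposition 'to'. Fronting leaves a gap immediately after 'to':
Which visitor should Elena invite the contractor to apologize to ___ for the article so carelessly?
'to' is word 10.

10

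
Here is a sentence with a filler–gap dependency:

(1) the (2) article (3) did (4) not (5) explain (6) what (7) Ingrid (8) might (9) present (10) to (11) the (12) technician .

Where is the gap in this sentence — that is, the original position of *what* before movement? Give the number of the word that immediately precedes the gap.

9

In situ: Ingrid might present what to the technician.
'what' functions as the direct object of 'present'. Fronting leaves a gap immediately after 'present':
The article did not explain what Ingrid might present ___ to the technician.
'present' is word 9.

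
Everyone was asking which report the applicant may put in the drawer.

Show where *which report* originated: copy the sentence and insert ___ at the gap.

Before movement: The applicant may put which report in the drawer.
The filler 'which report' is interpreted as the direct object of 'put'. The gap is right after 'put'.

Everyone was asking which report the applicant may put ___ in the drawer.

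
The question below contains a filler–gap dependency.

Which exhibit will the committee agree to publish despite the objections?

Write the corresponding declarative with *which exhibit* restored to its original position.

The committee will agree to publish which exhibit despite the objections.

'which exhibit' functions as the direct object of 'publish'. It moves to the left edge, and the trace sits right after 'publish':
Which exhibit will the committee agree to publish ___ despite the objections?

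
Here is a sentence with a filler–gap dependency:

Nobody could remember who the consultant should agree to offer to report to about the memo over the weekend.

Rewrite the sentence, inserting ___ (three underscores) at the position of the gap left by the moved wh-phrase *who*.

Nobody could remember who the consultant should agree to offer to report to ___ about the memo over the weekend.

Underlying clause: The consultant should agree to offer to report to who about the memo over the weekend.
The filler 'who' is interpreted as the object of the preposition 'to'. The gap is right after 'to'.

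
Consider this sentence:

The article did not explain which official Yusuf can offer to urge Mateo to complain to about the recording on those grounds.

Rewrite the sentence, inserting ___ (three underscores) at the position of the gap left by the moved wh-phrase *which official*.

The article did not explain which official Yusuf can offer to urge Mateo to complain to ___ about the recording on those grounds.

Before movement: Yusuf can offer to urge Mateo to complain to which official about the recording on those grounds.
'which official' is the object of the preposition 'to'. The gap is right after 'to'.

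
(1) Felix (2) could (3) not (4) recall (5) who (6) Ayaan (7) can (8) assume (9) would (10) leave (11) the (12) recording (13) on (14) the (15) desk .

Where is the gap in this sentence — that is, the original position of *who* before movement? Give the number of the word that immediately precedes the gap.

8

Before movement: Ayaan can assume who would leave the recording on the desk.
'who' functions as the subject of the clause embedded under 'assume'. Wh-movement fronts it, leaving a gap right after 'assume':
Felix could not recall who Ayaan can assume ___ would leave the recording on the desk.
'assume' is word 8.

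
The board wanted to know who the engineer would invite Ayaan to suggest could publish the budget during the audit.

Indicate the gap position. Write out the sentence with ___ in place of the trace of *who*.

The board wanted to know who the engineer would invite Ayaan to suggest ___ could publish the budget during the audit.

In situ: The engineer would invite Ayaan to suggest who could publish the budget during the audit.
'who' is the subject of the clause embedded under 'suggest'. The gap is right after 'suggest'.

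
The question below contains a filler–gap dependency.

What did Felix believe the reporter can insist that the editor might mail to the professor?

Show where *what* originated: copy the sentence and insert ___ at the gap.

What did Felix believe the reporter can insist that the editor might mail ___ to the professor?

In situ: Felix did believe the reporter can insist that the editor might mail what to the professor.
The filler 'what' is interpreted as the direct object of 'mail'. The gap is right after 'mail'.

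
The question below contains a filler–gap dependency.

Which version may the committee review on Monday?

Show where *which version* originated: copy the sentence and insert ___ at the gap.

Which version may the committee review ___ on Monday?

Before movement: The committee may review which version on Monday.
The filler 'which version' is interpreted as the direct object of 'review'. The gap is right after 'review'.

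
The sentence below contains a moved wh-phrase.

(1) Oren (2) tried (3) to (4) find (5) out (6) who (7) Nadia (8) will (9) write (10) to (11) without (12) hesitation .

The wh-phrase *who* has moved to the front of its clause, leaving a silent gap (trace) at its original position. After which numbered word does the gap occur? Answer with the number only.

In situ: Nadia will write to who without hesitation.
The filler 'who' is interpreted as the object of the preposition 'to'. Wh-movement fronts it, leaving a gap right after 'to':
Oren tried to find out who Nadia will write to ___ without hesitation.
'to' is word 10.

10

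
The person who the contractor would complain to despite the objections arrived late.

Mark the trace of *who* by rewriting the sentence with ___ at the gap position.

The person who the contractor would complain to ___ despite the objections arrived late.

'who' functions as the object of the preposition 'to'. The gap is right after 'to'.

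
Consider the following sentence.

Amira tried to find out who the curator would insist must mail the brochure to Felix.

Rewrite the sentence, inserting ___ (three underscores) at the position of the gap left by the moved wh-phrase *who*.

In situ: The curator would insist who must mail the brochure to Felix.
The filler 'who' is interpreted as the subject of the clause embedded under 'insist'. The gap is right after 'insist'.

Amira tried to find out who the curator would insist ___ must mail the brochure to Felix.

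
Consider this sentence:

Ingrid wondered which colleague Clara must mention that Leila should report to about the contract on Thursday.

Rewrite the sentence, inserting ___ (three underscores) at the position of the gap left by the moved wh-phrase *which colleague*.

Pre-movement form: Clara must mention that Leila should report to which colleague about the contract on Thursday.
'which colleague' is the object of the preposition 'to'. The gap is right after 'to'.

Ingrid wondered which colleague Clara must mention that Leila should report to ___ about the contract on Thursday.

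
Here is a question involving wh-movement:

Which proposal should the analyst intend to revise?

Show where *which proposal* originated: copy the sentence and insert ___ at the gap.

Which proposal should the analyst intend to revise ___?

Pre-movement form: The analyst should intend to revise which proposal.
'which proposal' functions as the direct object of 'revise'. The gap is right after 'revise'.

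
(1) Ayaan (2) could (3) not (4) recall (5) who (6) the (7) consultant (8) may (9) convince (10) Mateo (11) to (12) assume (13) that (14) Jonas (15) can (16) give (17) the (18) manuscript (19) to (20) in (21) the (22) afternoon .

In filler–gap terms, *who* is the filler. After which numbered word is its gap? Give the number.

19

In situ: The consultant may convince Mateo to assume that Jonas can give the manuscript to who in the afternoon.
'who' functions as the object of the preposition 'to' (recipient of 'give'). It moves to the left edge, and the trace sits right after 'to':
Ayaan could not recall who the consultant may convince Mateo to assume that Jonas can give the manuscript to ___ in the afternoon.
'to' is word 19.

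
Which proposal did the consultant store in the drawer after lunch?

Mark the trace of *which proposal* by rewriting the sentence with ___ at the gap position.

In situ: The consultant did store which proposal in the drawer after lunch.
The filler 'which proposal' is interpreted as the direct object of 'store'. The gap is right after 'store'.

Which proposal did the consultant store ___ in the drawer after lunch?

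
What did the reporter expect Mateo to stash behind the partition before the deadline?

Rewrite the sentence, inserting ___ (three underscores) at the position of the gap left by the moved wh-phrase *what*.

In situ: The reporter did expect Mateo to stash what behind the partition before the deadline.
'what' functions as the direct object of 'stash'. The gap is right after 'stash'.

What did the reporter expect Mateo to stash ___ behind the partition before the deadline?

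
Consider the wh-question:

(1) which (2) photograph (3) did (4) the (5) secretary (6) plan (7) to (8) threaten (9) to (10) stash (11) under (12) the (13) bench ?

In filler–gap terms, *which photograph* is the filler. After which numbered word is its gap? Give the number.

Pre-movement form: The secretary did plan to threaten to stash which photograph under the bench.
'which photograph' is the direct object of 'stash'. It moves to the left edge, and the trace sits right after 'stash':
Which photograph did the secretary plan to threaten to stash ___ under the bench?
'stash' is word 10.

10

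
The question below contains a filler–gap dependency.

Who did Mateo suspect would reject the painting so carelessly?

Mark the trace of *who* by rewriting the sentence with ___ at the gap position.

Before movement: Mateo did suspect who would reject the painting so carelessly.
'who' functions as the subject of the clause embedded under 'suspect'. The gap is right after 'suspect'.

Who did Mateo suspect ___ would reject the painting so carelessly?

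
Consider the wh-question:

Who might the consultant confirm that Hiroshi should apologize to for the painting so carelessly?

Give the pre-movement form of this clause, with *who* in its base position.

'who' is the object of the preposition 'to'. Wh-movement fronts it, leaving a gap right after 'to':
Who might the consultant confirm that Hiroshi should apologize to ___ for the painting so carelessly?

The consultant might confirm that Hiroshi should apologize to who for the painting so carelessly.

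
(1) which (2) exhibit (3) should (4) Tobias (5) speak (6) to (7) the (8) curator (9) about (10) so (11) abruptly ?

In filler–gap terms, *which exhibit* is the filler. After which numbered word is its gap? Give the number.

9

Underlying clause: Tobias should speak to the curator about which exhibit so abruptly.
The filler 'which exhibit' is interpreted as the object of the preposition 'about'. It moves to the left edge, and the trace sits right after 'about':
Which exhibit should Tobias speak to the curator about ___ so abruptly?
'about' is word 9.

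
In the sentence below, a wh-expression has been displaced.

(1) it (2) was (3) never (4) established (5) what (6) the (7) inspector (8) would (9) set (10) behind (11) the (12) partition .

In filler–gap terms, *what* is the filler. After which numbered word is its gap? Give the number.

Pre-movement form: The inspector would set what behind the partition.
The filler 'what' is interpreted as the direct object of 'set'. Fronting leaves a gap immediately after 'set':
It was never established what the inspector would set ___ behind the partition.
'set' is word 9.

9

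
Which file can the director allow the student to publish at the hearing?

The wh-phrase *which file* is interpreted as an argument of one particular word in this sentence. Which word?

Underlying clause: The director can allow the student to publish which file at the hearing.
'which file' functions as the direct object of 'publish'. Fronting leaves a gap immediately after 'publish':
Which file can the director allow the student to publish ___ at the hearing?

publish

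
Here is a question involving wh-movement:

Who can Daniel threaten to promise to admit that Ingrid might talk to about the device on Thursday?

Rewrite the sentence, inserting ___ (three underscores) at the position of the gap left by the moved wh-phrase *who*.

Who can Daniel threaten to promise to admit that Ingrid might talk to ___ about the device on Thursday?

In situ: Daniel can threaten to promise to admit that Ingrid might talk to who about the device on Thursday.
'who' is the object of the preposition 'to'. The gap is right after 'to'.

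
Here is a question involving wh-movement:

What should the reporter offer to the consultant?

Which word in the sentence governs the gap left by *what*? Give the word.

Underlying clause: The reporter should offer what to the consultant.
'what' functions as the direct object of 'offer'. Wh-movement fronts it, leaving a gap right after 'offer':
What should the reporter offer ___ to the consultant?

offer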